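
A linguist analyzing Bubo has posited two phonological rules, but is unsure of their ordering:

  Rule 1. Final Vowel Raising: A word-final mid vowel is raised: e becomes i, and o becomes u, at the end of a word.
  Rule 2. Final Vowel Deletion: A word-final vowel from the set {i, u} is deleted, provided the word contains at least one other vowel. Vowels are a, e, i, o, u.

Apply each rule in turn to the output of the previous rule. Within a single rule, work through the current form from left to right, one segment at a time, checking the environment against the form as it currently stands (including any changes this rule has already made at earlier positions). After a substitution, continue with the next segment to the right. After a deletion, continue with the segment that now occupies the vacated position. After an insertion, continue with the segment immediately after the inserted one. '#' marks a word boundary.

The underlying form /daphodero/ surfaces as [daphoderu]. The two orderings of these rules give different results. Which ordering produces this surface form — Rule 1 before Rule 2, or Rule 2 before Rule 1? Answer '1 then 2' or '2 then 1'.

Order 1 then 2:
  1 Final Vowel Raising: [daphodero] → [daphoderu]
  2 Final Vowel Deletion: [daphoderu] → [daphoder]
  result: [daphoder]
Order 2 then 1:
  2 Final Vowel Deletion: no change — [daphodero]
  1 Final Vowel Raising: [daphodero] → [daphoderu]
  result: [daphoderu]

2 then 1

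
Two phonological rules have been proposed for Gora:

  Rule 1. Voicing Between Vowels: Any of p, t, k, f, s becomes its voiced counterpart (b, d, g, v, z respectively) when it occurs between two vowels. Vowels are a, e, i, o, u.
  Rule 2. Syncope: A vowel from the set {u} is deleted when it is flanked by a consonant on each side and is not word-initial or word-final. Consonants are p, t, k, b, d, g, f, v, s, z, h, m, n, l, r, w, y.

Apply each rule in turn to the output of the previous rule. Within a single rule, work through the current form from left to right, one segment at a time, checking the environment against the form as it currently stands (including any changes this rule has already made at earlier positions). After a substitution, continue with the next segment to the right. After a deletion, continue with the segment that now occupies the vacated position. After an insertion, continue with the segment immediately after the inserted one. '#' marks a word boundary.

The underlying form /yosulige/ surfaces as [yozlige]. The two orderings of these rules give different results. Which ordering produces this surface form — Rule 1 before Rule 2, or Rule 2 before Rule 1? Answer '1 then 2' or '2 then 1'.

1 then 2

Order 1 then 2:
  1 Voicing Between Vowels: [yosulige] → [yozulige]
  2 Syncope: [yozulige] → [yozlige]
  result: [yozlige]
Order 2 then 1:
  2 Syncope: [yosulige] → [yoslige]
  1 Voicing Between Vowels: no change — [yoslige]
  result: [yoslige]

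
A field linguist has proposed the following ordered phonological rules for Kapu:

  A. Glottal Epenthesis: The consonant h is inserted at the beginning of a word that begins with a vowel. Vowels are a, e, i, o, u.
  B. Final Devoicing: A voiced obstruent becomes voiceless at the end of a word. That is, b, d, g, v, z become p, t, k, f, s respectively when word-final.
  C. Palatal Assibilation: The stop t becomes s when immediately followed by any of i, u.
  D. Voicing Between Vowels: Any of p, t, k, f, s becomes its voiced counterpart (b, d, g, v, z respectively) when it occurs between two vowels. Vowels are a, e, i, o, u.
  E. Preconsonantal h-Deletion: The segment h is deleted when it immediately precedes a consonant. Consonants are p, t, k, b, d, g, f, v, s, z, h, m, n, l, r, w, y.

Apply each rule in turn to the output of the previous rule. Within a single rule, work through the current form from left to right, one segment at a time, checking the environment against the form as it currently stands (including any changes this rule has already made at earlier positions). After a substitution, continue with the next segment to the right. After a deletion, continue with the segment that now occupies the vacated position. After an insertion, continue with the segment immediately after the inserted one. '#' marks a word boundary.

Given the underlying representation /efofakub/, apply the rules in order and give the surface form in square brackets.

A Glottal Epenthesis: [efofakub] → [hefofakub]
B Final Devoicing: [hefofakub] → [hefofakup]
C Palatal Assibilation: no change — [hefofakup]
D Voicing Between Vowels: [hefofakup] → [hevovagup]
E Preconsonantal h-Deletion: no change — [hevovagup]

[hevovagup]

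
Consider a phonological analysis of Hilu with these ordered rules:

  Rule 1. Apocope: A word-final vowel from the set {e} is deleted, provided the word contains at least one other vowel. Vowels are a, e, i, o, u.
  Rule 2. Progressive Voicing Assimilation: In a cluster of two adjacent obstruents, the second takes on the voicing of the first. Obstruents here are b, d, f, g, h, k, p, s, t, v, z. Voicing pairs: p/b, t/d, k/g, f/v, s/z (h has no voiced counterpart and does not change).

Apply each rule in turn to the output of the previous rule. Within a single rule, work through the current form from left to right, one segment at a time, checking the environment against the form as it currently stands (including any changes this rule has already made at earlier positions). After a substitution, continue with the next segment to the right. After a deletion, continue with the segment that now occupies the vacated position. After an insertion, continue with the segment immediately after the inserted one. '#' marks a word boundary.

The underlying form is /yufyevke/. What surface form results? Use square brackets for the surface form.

Rule 1 Apocope: [yufyevke] → [yufyevk]
Rule 2 Progressive Voicing Assimilation: [yufyevk] → [yufyevg]

[yufyevg]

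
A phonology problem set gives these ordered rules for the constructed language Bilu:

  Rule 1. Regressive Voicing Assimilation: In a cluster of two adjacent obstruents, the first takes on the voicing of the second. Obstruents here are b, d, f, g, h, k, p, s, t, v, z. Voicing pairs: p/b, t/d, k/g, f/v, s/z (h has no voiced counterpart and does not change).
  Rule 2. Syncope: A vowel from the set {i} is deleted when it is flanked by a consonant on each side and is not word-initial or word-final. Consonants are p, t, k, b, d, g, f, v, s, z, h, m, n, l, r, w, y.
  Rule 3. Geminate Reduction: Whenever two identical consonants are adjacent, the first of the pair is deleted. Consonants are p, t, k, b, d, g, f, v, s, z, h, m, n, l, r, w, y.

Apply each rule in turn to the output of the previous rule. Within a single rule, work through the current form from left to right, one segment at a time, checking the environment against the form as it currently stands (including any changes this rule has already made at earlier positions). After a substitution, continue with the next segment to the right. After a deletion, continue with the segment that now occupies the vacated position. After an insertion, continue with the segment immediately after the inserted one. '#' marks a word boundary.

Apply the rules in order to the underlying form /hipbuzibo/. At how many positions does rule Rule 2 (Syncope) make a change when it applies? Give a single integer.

Rule 1 Regressive Voicing Assimilation: [hipbuzibo] → [hibbuzibo]
Rule 2 Syncope: [hibbuzibo] → [hbbuzbo]
Rule 3 Geminate Reduction: [hbbuzbo] → [hbuzbo]
Rule Rule 2 changed 2 position(s).

2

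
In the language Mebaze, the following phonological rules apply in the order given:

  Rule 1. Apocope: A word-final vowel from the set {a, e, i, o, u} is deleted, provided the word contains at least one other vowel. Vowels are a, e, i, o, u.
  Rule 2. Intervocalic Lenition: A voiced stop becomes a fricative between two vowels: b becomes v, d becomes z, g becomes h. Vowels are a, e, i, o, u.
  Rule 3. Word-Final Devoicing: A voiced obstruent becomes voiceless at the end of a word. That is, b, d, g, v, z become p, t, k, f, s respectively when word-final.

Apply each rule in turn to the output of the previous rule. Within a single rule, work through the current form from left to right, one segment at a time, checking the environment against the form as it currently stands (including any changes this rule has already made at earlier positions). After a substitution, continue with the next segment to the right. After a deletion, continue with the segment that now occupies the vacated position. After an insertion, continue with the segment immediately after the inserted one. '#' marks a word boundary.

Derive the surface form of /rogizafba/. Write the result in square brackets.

[rohizafp]

Rule 1 Apocope: [rogizafba] → [rogizafb]
Rule 2 Intervocalic Lenition: [rogizafb] → [rohizafb]
Rule 3 Word-Final Devoicing: [rohizafb] → [rohizafp]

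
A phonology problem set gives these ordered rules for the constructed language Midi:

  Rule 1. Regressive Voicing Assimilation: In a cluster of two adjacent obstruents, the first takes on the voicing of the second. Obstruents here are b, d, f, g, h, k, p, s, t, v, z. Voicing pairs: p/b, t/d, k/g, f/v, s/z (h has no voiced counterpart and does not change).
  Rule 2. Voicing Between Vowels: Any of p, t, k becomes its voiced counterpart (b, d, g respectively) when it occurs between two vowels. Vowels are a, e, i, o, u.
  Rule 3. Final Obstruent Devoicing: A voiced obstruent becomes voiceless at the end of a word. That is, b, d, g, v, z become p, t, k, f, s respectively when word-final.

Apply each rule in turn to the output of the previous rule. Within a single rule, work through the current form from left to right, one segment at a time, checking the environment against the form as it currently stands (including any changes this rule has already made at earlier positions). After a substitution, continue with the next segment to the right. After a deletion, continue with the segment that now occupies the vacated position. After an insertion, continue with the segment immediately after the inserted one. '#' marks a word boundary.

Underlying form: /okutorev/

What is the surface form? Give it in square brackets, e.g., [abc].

[ogudoref]

Rule 1 Regressive Voicing Assimilation: no change — [okutorev]
Rule 2 Voicing Between Vowels: [okutorev] → [ogudorev]
Rule 3 Final Obstruent Devoicing: [ogudorev] → [ogudoref]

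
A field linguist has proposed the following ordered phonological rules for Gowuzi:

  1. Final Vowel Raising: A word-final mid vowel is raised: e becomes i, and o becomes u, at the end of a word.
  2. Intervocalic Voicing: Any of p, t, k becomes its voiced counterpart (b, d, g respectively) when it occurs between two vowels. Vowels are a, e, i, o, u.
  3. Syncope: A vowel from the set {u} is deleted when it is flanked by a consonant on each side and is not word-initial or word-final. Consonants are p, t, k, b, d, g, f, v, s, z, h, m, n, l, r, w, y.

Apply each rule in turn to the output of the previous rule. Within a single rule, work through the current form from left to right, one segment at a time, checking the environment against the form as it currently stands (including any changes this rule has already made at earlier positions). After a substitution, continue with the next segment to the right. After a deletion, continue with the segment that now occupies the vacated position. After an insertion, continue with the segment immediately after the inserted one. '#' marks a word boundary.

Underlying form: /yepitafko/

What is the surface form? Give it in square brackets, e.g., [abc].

1 Final Vowel Raising: [yepitafko] → [yepitafku]
2 Intervocalic Voicing: [yepitafku] → [yebidafku]
3 Syncope: no change — [yebidafku]

[yebidafku]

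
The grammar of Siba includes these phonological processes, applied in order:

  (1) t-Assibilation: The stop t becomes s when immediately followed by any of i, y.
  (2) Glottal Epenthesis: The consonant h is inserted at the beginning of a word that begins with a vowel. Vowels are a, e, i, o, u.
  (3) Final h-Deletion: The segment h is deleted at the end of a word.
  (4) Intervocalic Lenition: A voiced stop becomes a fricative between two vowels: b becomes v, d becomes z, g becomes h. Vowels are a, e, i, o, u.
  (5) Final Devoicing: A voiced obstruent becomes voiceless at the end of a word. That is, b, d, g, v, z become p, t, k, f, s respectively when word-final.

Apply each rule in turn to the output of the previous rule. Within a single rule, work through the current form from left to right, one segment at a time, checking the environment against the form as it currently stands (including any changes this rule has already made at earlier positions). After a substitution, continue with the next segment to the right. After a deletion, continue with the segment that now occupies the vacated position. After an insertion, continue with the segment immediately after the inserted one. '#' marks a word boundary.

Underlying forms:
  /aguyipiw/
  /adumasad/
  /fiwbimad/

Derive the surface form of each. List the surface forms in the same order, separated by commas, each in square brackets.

[hahuyipiw], [hazumasat], [fiwbimat]

/aguyipiw/:
  (1) t-Assibilation: no change — [aguyipiw]
  (2) Glottal Epenthesis: [aguyipiw] → [haguyipiw]
  (3) Final h-Deletion: no change — [haguyipiw]
  (4) Intervocalic Lenition: [haguyipiw] → [hahuyipiw]
  (5) Final Devoicing: no change — [hahuyipiw]
/adumasad/:
  (1) t-Assibilation: no change — [adumasad]
  (2) Glottal Epenthesis: [adumasad] → [hadumasad]
  (3) Final h-Deletion: no change — [hadumasad]
  (4) Intervocalic Lenition: [hadumasad] → [hazumasad]
  (5) Final Devoicing: [hazumasad] → [hazumasat]
/fiwbimad/:
  (1) t-Assibilation: no change — [fiwbimad]
  (2) Glottal Epenthesis: no change — [fiwbimad]
  (3) Final h-Deletion: no change — [fiwbimad]
  (4) Intervocalic Lenition: no change — [fiwbimad]
  (5) Final Devoicing: [fiwbimad] → [fiwbimat]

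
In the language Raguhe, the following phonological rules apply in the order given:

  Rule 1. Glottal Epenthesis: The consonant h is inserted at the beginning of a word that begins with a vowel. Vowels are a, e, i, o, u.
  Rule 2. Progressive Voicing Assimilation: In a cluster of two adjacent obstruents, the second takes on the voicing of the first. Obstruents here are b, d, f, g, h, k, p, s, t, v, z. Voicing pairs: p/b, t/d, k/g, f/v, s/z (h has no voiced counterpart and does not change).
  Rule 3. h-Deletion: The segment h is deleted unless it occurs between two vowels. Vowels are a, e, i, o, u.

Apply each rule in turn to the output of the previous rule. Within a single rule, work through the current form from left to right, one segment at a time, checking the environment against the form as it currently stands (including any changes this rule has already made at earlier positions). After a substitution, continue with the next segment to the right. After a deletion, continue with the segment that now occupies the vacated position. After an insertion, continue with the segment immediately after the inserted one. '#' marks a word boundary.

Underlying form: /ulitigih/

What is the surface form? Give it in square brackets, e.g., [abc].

Rule 1 Glottal Epenthesis: [ulitigih] → [hulitigih]
Rule 2 Progressive Voicing Assimilation: no change — [hulitigih]
Rule 3 h-Deletion: [hulitigih] → [ulitigi]

[ulitigi]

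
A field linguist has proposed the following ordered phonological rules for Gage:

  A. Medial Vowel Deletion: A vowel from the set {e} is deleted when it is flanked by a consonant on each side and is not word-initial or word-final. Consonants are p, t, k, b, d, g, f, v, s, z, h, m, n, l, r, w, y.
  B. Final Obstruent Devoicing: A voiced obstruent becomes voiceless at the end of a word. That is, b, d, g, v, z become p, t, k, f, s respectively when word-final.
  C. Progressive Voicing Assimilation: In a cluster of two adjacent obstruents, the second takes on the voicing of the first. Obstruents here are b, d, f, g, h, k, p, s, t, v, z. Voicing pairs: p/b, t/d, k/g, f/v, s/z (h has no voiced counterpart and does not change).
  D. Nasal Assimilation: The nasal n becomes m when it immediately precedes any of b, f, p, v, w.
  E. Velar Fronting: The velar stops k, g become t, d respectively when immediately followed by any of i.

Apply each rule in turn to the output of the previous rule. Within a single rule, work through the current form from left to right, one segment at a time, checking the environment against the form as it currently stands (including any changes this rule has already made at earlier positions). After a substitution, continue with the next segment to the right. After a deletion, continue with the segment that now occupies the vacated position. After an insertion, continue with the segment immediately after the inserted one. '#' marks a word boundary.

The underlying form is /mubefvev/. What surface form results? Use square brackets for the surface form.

A Medial Vowel Deletion: [mubefvev] → [mubfvv]
B Final Obstruent Devoicing: [mubfvv] → [mubfvf]
C Progressive Voicing Assimilation: [mubfvf] → [mubvvv]
D Nasal Assimilation: no change — [mubvvv]
E Velar Fronting: no change — [mubvvv]

[mubvvv]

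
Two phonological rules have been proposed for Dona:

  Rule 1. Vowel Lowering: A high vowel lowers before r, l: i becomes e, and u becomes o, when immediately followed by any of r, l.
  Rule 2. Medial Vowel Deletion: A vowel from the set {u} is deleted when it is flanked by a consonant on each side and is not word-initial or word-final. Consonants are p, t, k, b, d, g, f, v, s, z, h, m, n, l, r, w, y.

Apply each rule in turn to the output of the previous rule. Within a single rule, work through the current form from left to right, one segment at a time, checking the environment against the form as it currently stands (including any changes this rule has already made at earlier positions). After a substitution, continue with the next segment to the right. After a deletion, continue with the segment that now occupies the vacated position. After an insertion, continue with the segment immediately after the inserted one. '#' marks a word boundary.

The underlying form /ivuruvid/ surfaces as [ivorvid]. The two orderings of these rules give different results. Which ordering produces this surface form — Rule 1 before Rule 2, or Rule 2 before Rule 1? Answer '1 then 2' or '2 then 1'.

Order 1 then 2:
  1 Vowel Lowering: [ivuruvid] → [ivoruvid]
  2 Medial Vowel Deletion: [ivoruvid] → [ivorvid]
  result: [ivorvid]
Order 2 then 1:
  2 Medial Vowel Deletion: [ivuruvid] → [ivrvid]
  1 Vowel Lowering: no change — [ivrvid]
  result: [ivrvid]

1 then 2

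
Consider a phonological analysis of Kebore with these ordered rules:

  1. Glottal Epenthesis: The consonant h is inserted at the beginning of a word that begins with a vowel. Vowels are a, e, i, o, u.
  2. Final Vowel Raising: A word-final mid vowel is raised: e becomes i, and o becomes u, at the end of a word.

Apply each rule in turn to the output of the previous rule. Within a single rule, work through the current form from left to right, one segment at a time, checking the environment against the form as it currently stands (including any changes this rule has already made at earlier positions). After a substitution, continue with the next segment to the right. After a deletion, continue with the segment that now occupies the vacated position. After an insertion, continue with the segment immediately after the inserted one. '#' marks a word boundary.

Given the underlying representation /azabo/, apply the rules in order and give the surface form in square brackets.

1 Glottal Epenthesis: [azabo] → [hazabo]
2 Final Vowel Raising: [hazabo] → [hazabu]

[hazabu]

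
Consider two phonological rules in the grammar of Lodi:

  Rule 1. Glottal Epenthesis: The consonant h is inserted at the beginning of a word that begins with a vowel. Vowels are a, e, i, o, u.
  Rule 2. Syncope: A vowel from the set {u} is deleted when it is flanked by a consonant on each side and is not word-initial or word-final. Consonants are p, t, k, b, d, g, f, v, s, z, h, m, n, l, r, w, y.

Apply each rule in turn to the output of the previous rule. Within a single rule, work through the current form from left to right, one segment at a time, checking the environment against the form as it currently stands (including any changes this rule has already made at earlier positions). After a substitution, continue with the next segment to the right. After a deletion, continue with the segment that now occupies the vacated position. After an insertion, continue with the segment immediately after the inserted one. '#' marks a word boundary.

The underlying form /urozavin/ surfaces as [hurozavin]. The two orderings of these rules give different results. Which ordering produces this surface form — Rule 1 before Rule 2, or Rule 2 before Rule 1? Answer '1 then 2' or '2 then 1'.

Order 1 then 2:
  1 Glottal Epenthesis: [urozavin] → [hurozavin]
  2 Syncope: [hurozavin] → [hrozavin]
  result: [hrozavin]
Order 2 then 1:
  2 Syncope: no change — [urozavin]
  1 Glottal Epenthesis: [urozavin] → [hurozavin]
  result: [hurozavin]

2 then 1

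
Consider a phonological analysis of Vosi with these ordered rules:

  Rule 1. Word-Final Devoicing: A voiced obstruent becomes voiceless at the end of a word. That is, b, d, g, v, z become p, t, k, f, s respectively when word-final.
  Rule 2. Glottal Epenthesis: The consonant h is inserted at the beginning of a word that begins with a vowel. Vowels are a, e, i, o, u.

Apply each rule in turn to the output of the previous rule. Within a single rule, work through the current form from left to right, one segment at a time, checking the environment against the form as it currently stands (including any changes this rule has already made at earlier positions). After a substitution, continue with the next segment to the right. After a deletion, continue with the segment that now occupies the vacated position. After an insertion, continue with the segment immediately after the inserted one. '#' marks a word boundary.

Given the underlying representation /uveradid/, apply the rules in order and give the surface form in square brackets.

Rule 1 Word-Final Devoicing: [uveradid] → [uveradit]
Rule 2 Glottal Epenthesis: [uveradit] → [huveradit]

[huveradit]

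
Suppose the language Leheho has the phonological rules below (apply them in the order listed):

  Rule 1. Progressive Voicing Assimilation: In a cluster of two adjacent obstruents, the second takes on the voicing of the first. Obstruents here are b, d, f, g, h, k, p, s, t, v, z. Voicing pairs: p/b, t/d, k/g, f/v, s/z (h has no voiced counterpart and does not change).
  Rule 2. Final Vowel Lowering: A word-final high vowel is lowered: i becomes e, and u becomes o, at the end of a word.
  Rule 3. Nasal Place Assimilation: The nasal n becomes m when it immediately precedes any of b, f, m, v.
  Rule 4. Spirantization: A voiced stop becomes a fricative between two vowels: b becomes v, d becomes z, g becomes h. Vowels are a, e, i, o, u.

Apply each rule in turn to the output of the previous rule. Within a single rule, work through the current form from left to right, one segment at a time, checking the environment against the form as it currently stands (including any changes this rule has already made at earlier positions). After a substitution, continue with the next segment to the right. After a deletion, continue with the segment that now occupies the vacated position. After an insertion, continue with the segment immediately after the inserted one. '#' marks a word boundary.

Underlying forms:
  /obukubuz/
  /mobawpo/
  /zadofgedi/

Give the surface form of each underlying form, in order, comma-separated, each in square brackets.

/obukubuz/:
  Rule 1 Progressive Voicing Assimilation: no change — [obukubuz]
  Rule 2 Final Vowel Lowering: no change — [obukubuz]
  Rule 3 Nasal Place Assimilation: no change — [obukubuz]
  Rule 4 Spirantization: [obukubuz] → [ovukuvuz]
/mobawpo/:
  Rule 1 Progressive Voicing Assimilation: no change — [mobawpo]
  Rule 2 Final Vowel Lowering: no change — [mobawpo]
  Rule 3 Nasal Place Assimilation: no change — [mobawpo]
  Rule 4 Spirantization: [mobawpo] → [movawpo]
/zadofgedi/:
  Rule 1 Progressive Voicing Assimilation: [zadofgedi] → [zadofkedi]
  Rule 2 Final Vowel Lowering: [zadofkedi] → [zadofkede]
  Rule 3 Nasal Place Assimilation: no change — [zadofkede]
  Rule 4 Spirantization: [zadofkede] → [zazofkeze]

[ovukuvuz], [movawpo], [zazofkeze]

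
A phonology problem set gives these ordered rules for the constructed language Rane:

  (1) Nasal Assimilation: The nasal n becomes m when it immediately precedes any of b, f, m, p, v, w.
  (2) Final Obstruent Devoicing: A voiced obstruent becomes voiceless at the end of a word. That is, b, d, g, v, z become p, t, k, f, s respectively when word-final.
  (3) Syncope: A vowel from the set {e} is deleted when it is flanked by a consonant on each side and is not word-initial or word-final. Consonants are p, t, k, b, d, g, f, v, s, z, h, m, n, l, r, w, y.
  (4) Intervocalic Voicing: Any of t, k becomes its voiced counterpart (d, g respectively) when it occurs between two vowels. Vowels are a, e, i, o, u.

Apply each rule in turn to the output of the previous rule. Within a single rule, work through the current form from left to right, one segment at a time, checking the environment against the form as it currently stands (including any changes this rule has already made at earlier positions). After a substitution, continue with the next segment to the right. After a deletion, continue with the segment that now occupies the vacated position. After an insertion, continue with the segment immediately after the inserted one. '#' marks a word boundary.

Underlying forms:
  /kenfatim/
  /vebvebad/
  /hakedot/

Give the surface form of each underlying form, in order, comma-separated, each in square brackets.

/kenfatim/:
  (1) Nasal Assimilation: [kenfatim] → [kemfatim]
  (2) Final Obstruent Devoicing: no change — [kemfatim]
  (3) Syncope: [kemfatim] → [kmfatim]
  (4) Intervocalic Voicing: [kmfatim] → [kmfadim]
/vebvebad/:
  (1) Nasal Assimilation: no change — [vebvebad]
  (2) Final Obstruent Devoicing: [vebvebad] → [vebvebat]
  (3) Syncope: [vebvebat] → [vbvbat]
  (4) Intervocalic Voicing: no change — [vbvbat]
/hakedot/:
  (1) Nasal Assimilation: no change — [hakedot]
  (2) Final Obstruent Devoicing: no change — [hakedot]
  (3) Syncope: [hakedot] → [hakdot]
  (4) Intervocalic Voicing: no change — [hakdot]

[kmfadim], [vbvbat], [hakdot]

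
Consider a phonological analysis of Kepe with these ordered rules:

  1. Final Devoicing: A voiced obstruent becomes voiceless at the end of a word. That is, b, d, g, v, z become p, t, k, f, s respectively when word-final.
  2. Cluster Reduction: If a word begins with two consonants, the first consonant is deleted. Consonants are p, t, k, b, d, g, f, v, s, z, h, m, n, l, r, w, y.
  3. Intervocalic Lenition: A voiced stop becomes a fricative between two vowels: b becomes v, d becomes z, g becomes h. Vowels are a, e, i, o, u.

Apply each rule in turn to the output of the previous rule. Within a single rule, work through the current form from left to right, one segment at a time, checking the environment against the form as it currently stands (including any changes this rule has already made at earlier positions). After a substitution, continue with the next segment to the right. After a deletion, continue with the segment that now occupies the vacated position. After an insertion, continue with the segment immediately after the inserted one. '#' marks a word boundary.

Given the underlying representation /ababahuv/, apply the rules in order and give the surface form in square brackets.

1 Final Devoicing: [ababahuv] → [ababahuf]
2 Cluster Reduction: no change — [ababahuf]
3 Intervocalic Lenition: [ababahuf] → [avavahuf]

[avavahuf]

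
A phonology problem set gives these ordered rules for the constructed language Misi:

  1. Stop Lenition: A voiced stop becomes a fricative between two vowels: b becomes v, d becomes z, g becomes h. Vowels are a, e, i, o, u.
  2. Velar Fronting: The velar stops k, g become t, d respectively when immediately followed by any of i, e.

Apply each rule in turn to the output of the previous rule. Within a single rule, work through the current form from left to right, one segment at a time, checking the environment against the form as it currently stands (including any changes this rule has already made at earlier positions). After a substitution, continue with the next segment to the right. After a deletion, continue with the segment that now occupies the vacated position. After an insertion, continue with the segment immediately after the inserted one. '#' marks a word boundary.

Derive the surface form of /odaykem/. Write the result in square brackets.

[ozaytem]

1 Stop Lenition: [odaykem] → [ozaykem]
2 Velar Fronting: [ozaykem] → [ozaytem]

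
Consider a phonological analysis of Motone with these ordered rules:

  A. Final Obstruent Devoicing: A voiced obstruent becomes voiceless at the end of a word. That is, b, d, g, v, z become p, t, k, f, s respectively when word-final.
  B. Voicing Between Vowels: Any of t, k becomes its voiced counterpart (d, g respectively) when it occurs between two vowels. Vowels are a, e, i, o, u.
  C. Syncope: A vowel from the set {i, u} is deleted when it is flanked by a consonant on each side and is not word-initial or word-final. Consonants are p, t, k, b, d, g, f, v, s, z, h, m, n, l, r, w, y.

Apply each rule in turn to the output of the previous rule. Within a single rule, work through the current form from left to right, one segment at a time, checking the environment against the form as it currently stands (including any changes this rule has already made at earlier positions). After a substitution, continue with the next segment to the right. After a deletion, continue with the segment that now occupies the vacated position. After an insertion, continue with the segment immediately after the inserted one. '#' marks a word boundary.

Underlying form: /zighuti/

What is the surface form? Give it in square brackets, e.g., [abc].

[zghdi]

A Final Obstruent Devoicing: no change — [zighuti]
B Voicing Between Vowels: [zighuti] → [zighudi]
C Syncope: [zighudi] → [zghdi]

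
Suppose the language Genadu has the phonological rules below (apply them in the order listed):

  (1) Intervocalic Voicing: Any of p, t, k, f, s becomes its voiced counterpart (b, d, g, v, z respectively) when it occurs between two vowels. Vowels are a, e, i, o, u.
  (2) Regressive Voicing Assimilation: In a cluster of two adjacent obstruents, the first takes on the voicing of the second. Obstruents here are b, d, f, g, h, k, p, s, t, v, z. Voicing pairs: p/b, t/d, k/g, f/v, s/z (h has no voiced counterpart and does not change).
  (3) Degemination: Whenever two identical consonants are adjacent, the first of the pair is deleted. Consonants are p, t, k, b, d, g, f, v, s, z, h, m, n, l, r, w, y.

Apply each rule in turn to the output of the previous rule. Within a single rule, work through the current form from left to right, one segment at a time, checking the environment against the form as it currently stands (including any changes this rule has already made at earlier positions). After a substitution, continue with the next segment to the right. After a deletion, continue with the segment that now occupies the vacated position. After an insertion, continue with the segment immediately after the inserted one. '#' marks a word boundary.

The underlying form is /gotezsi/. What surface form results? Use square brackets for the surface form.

[godesi]

(1) Intervocalic Voicing: [gotezsi] → [godezsi]
(2) Regressive Voicing Assimilation: [godezsi] → [godessi]
(3) Degemination: [godessi] → [godesi]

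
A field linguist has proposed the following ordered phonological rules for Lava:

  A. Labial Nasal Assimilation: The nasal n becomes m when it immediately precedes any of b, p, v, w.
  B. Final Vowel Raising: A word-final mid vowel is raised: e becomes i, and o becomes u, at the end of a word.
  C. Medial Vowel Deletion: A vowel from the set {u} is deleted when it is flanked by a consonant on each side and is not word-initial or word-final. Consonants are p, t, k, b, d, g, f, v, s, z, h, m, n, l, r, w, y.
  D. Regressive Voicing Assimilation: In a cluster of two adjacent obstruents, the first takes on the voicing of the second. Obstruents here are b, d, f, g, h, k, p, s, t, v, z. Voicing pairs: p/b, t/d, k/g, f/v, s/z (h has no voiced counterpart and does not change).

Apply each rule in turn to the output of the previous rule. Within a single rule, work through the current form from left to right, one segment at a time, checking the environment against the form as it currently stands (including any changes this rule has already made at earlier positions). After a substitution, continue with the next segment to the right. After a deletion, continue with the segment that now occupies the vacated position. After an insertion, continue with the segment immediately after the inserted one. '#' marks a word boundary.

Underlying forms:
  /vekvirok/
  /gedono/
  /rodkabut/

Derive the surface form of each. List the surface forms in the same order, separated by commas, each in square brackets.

[vegvirok], [gedonu], [rotkapt]

/vekvirok/:
  A Labial Nasal Assimilation: no change — [vekvirok]
  B Final Vowel Raising: no change — [vekvirok]
  C Medial Vowel Deletion: no change — [vekvirok]
  D Regressive Voicing Assimilation: [vekvirok] → [vegvirok]
/gedono/:
  A Labial Nasal Assimilation: no change — [gedono]
  B Final Vowel Raising: [gedono] → [gedonu]
  C Medial Vowel Deletion: no change — [gedonu]
  D Regressive Voicing Assimilation: no change — [gedonu]
/rodkabut/:
  A Labial Nasal Assimilation: no change — [rodkabut]
  B Final Vowel Raising: no change — [rodkabut]
  C Medial Vowel Deletion: [rodkabut] → [rodkabt]
  D Regressive Voicing Assimilation: [rodkabt] → [rotkapt]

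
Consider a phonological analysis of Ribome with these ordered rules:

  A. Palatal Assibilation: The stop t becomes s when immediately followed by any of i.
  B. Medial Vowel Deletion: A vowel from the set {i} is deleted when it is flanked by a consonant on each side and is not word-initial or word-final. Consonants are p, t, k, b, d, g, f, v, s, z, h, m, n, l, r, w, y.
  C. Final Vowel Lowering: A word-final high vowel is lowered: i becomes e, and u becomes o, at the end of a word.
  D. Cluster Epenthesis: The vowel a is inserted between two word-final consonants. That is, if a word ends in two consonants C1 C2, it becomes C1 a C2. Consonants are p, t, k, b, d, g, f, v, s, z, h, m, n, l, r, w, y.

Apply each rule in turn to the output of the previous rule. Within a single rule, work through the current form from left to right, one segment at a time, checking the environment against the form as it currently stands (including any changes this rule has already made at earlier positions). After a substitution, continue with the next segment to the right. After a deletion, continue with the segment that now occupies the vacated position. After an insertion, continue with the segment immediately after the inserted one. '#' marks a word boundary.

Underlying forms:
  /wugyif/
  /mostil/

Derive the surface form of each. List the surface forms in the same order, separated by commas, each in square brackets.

/wugyif/:
  A Palatal Assibilation: no change — [wugyif]
  B Medial Vowel Deletion: [wugyif] → [wugyf]
  C Final Vowel Lowering: no change — [wugyf]
  D Cluster Epenthesis: [wugyf] → [wugyaf]
/mostil/:
  A Palatal Assibilation: [mostil] → [mossil]
  B Medial Vowel Deletion: [mossil] → [mossl]
  C Final Vowel Lowering: no change — [mossl]
  D Cluster Epenthesis: [mossl] → [mossal]

[wugyaf], [mossal]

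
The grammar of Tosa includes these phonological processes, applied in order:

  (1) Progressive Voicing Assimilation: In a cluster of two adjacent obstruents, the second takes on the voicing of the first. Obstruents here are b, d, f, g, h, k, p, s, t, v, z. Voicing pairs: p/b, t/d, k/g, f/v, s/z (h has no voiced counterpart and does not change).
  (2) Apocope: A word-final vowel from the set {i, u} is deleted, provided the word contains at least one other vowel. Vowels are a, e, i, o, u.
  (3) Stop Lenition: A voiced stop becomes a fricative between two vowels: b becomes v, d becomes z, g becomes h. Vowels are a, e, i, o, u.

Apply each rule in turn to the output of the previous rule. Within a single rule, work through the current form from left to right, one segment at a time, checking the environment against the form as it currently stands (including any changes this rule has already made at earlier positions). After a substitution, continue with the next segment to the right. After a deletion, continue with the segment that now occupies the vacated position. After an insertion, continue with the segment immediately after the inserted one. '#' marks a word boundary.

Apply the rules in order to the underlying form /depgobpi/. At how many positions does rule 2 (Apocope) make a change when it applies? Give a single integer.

(1) Progressive Voicing Assimilation: [depgobpi] → [depkobbi]
(2) Apocope: [depkobbi] → [depkobb]
(3) Stop Lenition: no change — [depkobb]
Rule 2 changed 1 position(s).

1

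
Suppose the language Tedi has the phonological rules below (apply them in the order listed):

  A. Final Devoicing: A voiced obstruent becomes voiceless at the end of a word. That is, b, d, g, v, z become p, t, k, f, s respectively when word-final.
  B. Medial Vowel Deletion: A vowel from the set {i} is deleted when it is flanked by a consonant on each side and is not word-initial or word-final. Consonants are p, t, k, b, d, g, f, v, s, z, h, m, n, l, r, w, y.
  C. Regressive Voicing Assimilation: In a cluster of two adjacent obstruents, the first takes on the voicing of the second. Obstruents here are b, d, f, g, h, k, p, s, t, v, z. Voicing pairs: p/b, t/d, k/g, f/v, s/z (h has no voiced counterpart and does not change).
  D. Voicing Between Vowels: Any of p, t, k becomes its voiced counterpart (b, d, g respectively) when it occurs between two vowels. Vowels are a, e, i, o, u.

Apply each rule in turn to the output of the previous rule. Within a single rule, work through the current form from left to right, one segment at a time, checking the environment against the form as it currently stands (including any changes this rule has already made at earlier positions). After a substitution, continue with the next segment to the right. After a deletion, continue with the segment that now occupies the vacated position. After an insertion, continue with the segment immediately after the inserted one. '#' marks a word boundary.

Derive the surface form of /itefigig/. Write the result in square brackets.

[idevkk]

A Final Devoicing: [itefigig] → [itefigik]
B Medial Vowel Deletion: [itefigik] → [itefgk]
C Regressive Voicing Assimilation: [itefgk] → [itevkk]
D Voicing Between Vowels: [itevkk] → [idevkk]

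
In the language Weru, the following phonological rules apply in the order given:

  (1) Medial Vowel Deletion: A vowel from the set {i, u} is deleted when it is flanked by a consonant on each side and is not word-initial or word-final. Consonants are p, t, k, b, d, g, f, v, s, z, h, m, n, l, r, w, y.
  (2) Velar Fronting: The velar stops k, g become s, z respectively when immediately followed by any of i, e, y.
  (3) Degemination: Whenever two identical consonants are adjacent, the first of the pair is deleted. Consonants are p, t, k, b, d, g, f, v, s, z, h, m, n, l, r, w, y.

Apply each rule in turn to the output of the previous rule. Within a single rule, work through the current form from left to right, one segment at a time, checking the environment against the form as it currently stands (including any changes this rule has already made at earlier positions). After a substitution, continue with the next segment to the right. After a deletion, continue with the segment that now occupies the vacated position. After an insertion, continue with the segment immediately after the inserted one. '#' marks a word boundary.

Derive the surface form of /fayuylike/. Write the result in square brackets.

[faylse]

(1) Medial Vowel Deletion: [fayuylike] → [fayylke]
(2) Velar Fronting: [fayylke] → [fayylse]
(3) Degemination: [fayylse] → [faylse]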